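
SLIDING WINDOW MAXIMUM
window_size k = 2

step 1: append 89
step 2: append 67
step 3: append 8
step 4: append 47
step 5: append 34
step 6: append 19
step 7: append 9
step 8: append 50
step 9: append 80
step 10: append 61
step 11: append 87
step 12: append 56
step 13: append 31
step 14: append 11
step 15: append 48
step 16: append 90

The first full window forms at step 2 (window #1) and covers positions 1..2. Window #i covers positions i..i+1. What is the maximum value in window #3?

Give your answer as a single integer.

Answer: 47

Derivation:
step 1: append 89 -> window=[89] (not full yet)
step 2: append 67 -> window=[89, 67] -> max=89
step 3: append 8 -> window=[67, 8] -> max=67
step 4: append 47 -> window=[8, 47] -> max=47
Window #3 max = 47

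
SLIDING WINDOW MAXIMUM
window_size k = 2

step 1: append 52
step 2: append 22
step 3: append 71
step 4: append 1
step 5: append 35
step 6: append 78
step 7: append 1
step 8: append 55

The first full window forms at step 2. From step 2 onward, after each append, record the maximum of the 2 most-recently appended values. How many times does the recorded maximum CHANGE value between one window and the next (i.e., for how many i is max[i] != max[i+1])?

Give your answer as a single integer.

step 1: append 52 -> window=[52] (not full yet)
step 2: append 22 -> window=[52, 22] -> max=52
step 3: append 71 -> window=[22, 71] -> max=71
step 4: append 1 -> window=[71, 1] -> max=71
step 5: append 35 -> window=[1, 35] -> max=35
step 6: append 78 -> window=[35, 78] -> max=78
step 7: append 1 -> window=[78, 1] -> max=78
step 8: append 55 -> window=[1, 55] -> max=55
Recorded maximums: 52 71 71 35 78 78 55
Changes between consecutive maximums: 4

Answer: 4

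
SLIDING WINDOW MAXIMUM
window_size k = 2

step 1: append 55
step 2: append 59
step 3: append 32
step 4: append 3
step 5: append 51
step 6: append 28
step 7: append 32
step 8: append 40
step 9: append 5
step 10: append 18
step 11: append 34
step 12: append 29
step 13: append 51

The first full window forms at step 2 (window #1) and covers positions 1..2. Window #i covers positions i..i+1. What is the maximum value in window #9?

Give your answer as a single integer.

Answer: 18

Derivation:
step 1: append 55 -> window=[55] (not full yet)
step 2: append 59 -> window=[55, 59] -> max=59
step 3: append 32 -> window=[59, 32] -> max=59
step 4: append 3 -> window=[32, 3] -> max=32
step 5: append 51 -> window=[3, 51] -> max=51
step 6: append 28 -> window=[51, 28] -> max=51
step 7: append 32 -> window=[28, 32] -> max=32
step 8: append 40 -> window=[32, 40] -> max=40
step 9: append 5 -> window=[40, 5] -> max=40
step 10: append 18 -> window=[5, 18] -> max=18
Window #9 max = 18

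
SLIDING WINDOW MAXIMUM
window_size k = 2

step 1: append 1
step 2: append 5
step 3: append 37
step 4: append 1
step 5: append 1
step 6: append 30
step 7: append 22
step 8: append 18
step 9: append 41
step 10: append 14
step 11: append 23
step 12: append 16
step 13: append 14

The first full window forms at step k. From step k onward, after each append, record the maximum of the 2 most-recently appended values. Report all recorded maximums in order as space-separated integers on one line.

step 1: append 1 -> window=[1] (not full yet)
step 2: append 5 -> window=[1, 5] -> max=5
step 3: append 37 -> window=[5, 37] -> max=37
step 4: append 1 -> window=[37, 1] -> max=37
step 5: append 1 -> window=[1, 1] -> max=1
step 6: append 30 -> window=[1, 30] -> max=30
step 7: append 22 -> window=[30, 22] -> max=30
step 8: append 18 -> window=[22, 18] -> max=22
step 9: append 41 -> window=[18, 41] -> max=41
step 10: append 14 -> window=[41, 14] -> max=41
step 11: append 23 -> window=[14, 23] -> max=23
step 12: append 16 -> window=[23, 16] -> max=23
step 13: append 14 -> window=[16, 14] -> max=16

Answer: 5 37 37 1 30 30 22 41 41 23 23 16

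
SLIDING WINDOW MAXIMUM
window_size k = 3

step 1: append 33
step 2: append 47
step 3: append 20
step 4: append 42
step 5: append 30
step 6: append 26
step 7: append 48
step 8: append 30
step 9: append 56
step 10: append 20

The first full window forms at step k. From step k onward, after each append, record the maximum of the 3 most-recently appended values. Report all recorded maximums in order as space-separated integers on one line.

Answer: 47 47 42 42 48 48 56 56

Derivation:
step 1: append 33 -> window=[33] (not full yet)
step 2: append 47 -> window=[33, 47] (not full yet)
step 3: append 20 -> window=[33, 47, 20] -> max=47
step 4: append 42 -> window=[47, 20, 42] -> max=47
step 5: append 30 -> window=[20, 42, 30] -> max=42
step 6: append 26 -> window=[42, 30, 26] -> max=42
step 7: append 48 -> window=[30, 26, 48] -> max=48
step 8: append 30 -> window=[26, 48, 30] -> max=48
step 9: append 56 -> window=[48, 30, 56] -> max=56
step 10: append 20 -> window=[30, 56, 20] -> max=56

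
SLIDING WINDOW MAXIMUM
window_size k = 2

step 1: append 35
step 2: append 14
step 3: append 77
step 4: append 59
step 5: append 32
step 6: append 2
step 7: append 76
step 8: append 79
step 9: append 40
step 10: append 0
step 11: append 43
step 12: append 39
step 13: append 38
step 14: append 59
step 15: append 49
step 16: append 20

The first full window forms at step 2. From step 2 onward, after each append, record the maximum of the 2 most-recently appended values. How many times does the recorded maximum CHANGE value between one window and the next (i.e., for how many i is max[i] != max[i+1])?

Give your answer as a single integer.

Answer: 10

Derivation:
step 1: append 35 -> window=[35] (not full yet)
step 2: append 14 -> window=[35, 14] -> max=35
step 3: append 77 -> window=[14, 77] -> max=77
step 4: append 59 -> window=[77, 59] -> max=77
step 5: append 32 -> window=[59, 32] -> max=59
step 6: append 2 -> window=[32, 2] -> max=32
step 7: append 76 -> window=[2, 76] -> max=76
step 8: append 79 -> window=[76, 79] -> max=79
step 9: append 40 -> window=[79, 40] -> max=79
step 10: append 0 -> window=[40, 0] -> max=40
step 11: append 43 -> window=[0, 43] -> max=43
step 12: append 39 -> window=[43, 39] -> max=43
step 13: append 38 -> window=[39, 38] -> max=39
step 14: append 59 -> window=[38, 59] -> max=59
step 15: append 49 -> window=[59, 49] -> max=59
step 16: append 20 -> window=[49, 20] -> max=49
Recorded maximums: 35 77 77 59 32 76 79 79 40 43 43 39 59 59 49
Changes between consecutive maximums: 10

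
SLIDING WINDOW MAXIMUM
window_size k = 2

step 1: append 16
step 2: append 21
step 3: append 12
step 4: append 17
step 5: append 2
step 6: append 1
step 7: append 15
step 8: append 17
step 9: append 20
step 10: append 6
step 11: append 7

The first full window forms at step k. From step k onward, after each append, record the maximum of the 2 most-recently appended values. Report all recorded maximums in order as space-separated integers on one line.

Answer: 21 21 17 17 2 15 17 20 20 7

Derivation:
step 1: append 16 -> window=[16] (not full yet)
step 2: append 21 -> window=[16, 21] -> max=21
step 3: append 12 -> window=[21, 12] -> max=21
step 4: append 17 -> window=[12, 17] -> max=17
step 5: append 2 -> window=[17, 2] -> max=17
step 6: append 1 -> window=[2, 1] -> max=2
step 7: append 15 -> window=[1, 15] -> max=15
step 8: append 17 -> window=[15, 17] -> max=17
step 9: append 20 -> window=[17, 20] -> max=20
step 10: append 6 -> window=[20, 6] -> max=20
step 11: append 7 -> window=[6, 7] -> max=7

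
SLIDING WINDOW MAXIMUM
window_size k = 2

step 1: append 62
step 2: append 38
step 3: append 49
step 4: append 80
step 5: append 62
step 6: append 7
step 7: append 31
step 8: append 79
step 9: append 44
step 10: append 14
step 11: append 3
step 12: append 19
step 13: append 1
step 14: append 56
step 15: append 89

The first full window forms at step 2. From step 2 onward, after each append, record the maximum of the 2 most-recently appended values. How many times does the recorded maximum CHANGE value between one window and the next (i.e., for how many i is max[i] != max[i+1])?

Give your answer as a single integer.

step 1: append 62 -> window=[62] (not full yet)
step 2: append 38 -> window=[62, 38] -> max=62
step 3: append 49 -> window=[38, 49] -> max=49
step 4: append 80 -> window=[49, 80] -> max=80
step 5: append 62 -> window=[80, 62] -> max=80
step 6: append 7 -> window=[62, 7] -> max=62
step 7: append 31 -> window=[7, 31] -> max=31
step 8: append 79 -> window=[31, 79] -> max=79
step 9: append 44 -> window=[79, 44] -> max=79
step 10: append 14 -> window=[44, 14] -> max=44
step 11: append 3 -> window=[14, 3] -> max=14
step 12: append 19 -> window=[3, 19] -> max=19
step 13: append 1 -> window=[19, 1] -> max=19
step 14: append 56 -> window=[1, 56] -> max=56
step 15: append 89 -> window=[56, 89] -> max=89
Recorded maximums: 62 49 80 80 62 31 79 79 44 14 19 19 56 89
Changes between consecutive maximums: 10

Answer: 10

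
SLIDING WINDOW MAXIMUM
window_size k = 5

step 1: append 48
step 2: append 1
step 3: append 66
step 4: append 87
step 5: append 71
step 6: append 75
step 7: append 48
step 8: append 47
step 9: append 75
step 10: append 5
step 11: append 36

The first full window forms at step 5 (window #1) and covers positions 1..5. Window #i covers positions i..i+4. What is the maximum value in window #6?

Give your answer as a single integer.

step 1: append 48 -> window=[48] (not full yet)
step 2: append 1 -> window=[48, 1] (not full yet)
step 3: append 66 -> window=[48, 1, 66] (not full yet)
step 4: append 87 -> window=[48, 1, 66, 87] (not full yet)
step 5: append 71 -> window=[48, 1, 66, 87, 71] -> max=87
step 6: append 75 -> window=[1, 66, 87, 71, 75] -> max=87
step 7: append 48 -> window=[66, 87, 71, 75, 48] -> max=87
step 8: append 47 -> window=[87, 71, 75, 48, 47] -> max=87
step 9: append 75 -> window=[71, 75, 48, 47, 75] -> max=75
step 10: append 5 -> window=[75, 48, 47, 75, 5] -> max=75
Window #6 max = 75

Answer: 75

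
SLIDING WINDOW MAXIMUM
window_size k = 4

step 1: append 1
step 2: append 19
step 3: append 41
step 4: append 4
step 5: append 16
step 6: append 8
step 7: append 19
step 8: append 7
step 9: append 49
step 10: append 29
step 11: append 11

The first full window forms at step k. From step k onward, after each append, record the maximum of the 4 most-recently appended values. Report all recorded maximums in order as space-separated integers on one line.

step 1: append 1 -> window=[1] (not full yet)
step 2: append 19 -> window=[1, 19] (not full yet)
step 3: append 41 -> window=[1, 19, 41] (not full yet)
step 4: append 4 -> window=[1, 19, 41, 4] -> max=41
step 5: append 16 -> window=[19, 41, 4, 16] -> max=41
step 6: append 8 -> window=[41, 4, 16, 8] -> max=41
step 7: append 19 -> window=[4, 16, 8, 19] -> max=19
step 8: append 7 -> window=[16, 8, 19, 7] -> max=19
step 9: append 49 -> window=[8, 19, 7, 49] -> max=49
step 10: append 29 -> window=[19, 7, 49, 29] -> max=49
step 11: append 11 -> window=[7, 49, 29, 11] -> max=49

Answer: 41 41 41 19 19 49 49 49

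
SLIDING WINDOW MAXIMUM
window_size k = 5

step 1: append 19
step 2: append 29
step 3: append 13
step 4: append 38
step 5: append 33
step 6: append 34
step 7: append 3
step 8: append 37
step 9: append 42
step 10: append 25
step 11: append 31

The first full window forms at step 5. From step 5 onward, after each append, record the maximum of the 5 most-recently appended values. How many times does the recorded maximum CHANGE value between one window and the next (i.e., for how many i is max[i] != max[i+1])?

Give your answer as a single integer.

step 1: append 19 -> window=[19] (not full yet)
step 2: append 29 -> window=[19, 29] (not full yet)
step 3: append 13 -> window=[19, 29, 13] (not full yet)
step 4: append 38 -> window=[19, 29, 13, 38] (not full yet)
step 5: append 33 -> window=[19, 29, 13, 38, 33] -> max=38
step 6: append 34 -> window=[29, 13, 38, 33, 34] -> max=38
step 7: append 3 -> window=[13, 38, 33, 34, 3] -> max=38
step 8: append 37 -> window=[38, 33, 34, 3, 37] -> max=38
step 9: append 42 -> window=[33, 34, 3, 37, 42] -> max=42
step 10: append 25 -> window=[34, 3, 37, 42, 25] -> max=42
step 11: append 31 -> window=[3, 37, 42, 25, 31] -> max=42
Recorded maximums: 38 38 38 38 42 42 42
Changes between consecutive maximums: 1

Answer: 1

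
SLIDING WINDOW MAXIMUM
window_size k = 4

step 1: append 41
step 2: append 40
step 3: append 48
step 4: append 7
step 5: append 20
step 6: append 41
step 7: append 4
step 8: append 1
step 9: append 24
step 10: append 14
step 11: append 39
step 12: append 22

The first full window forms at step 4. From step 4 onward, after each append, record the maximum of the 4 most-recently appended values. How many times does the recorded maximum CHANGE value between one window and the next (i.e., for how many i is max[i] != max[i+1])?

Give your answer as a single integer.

step 1: append 41 -> window=[41] (not full yet)
step 2: append 40 -> window=[41, 40] (not full yet)
step 3: append 48 -> window=[41, 40, 48] (not full yet)
step 4: append 7 -> window=[41, 40, 48, 7] -> max=48
step 5: append 20 -> window=[40, 48, 7, 20] -> max=48
step 6: append 41 -> window=[48, 7, 20, 41] -> max=48
step 7: append 4 -> window=[7, 20, 41, 4] -> max=41
step 8: append 1 -> window=[20, 41, 4, 1] -> max=41
step 9: append 24 -> window=[41, 4, 1, 24] -> max=41
step 10: append 14 -> window=[4, 1, 24, 14] -> max=24
step 11: append 39 -> window=[1, 24, 14, 39] -> max=39
step 12: append 22 -> window=[24, 14, 39, 22] -> max=39
Recorded maximums: 48 48 48 41 41 41 24 39 39
Changes between consecutive maximums: 3

Answer: 3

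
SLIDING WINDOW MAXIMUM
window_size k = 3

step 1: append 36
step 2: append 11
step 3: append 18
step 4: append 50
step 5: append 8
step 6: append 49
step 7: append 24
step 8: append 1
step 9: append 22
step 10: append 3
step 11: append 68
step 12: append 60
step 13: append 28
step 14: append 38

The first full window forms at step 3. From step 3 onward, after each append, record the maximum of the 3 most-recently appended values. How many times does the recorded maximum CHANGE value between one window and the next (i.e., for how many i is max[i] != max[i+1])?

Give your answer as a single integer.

step 1: append 36 -> window=[36] (not full yet)
step 2: append 11 -> window=[36, 11] (not full yet)
step 3: append 18 -> window=[36, 11, 18] -> max=36
step 4: append 50 -> window=[11, 18, 50] -> max=50
step 5: append 8 -> window=[18, 50, 8] -> max=50
step 6: append 49 -> window=[50, 8, 49] -> max=50
step 7: append 24 -> window=[8, 49, 24] -> max=49
step 8: append 1 -> window=[49, 24, 1] -> max=49
step 9: append 22 -> window=[24, 1, 22] -> max=24
step 10: append 3 -> window=[1, 22, 3] -> max=22
step 11: append 68 -> window=[22, 3, 68] -> max=68
step 12: append 60 -> window=[3, 68, 60] -> max=68
step 13: append 28 -> window=[68, 60, 28] -> max=68
step 14: append 38 -> window=[60, 28, 38] -> max=60
Recorded maximums: 36 50 50 50 49 49 24 22 68 68 68 60
Changes between consecutive maximums: 6

Answer: 6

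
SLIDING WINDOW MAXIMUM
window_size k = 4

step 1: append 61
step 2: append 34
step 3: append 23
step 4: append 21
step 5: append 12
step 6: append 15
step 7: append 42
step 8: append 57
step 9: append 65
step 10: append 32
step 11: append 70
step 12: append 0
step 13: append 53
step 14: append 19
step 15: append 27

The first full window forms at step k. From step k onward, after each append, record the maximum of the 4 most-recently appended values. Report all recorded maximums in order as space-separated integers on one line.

Answer: 61 34 23 42 57 65 65 70 70 70 70 53

Derivation:
step 1: append 61 -> window=[61] (not full yet)
step 2: append 34 -> window=[61, 34] (not full yet)
step 3: append 23 -> window=[61, 34, 23] (not full yet)
step 4: append 21 -> window=[61, 34, 23, 21] -> max=61
step 5: append 12 -> window=[34, 23, 21, 12] -> max=34
step 6: append 15 -> window=[23, 21, 12, 15] -> max=23
step 7: append 42 -> window=[21, 12, 15, 42] -> max=42
step 8: append 57 -> window=[12, 15, 42, 57] -> max=57
step 9: append 65 -> window=[15, 42, 57, 65] -> max=65
step 10: append 32 -> window=[42, 57, 65, 32] -> max=65
step 11: append 70 -> window=[57, 65, 32, 70] -> max=70
step 12: append 0 -> window=[65, 32, 70, 0] -> max=70
step 13: append 53 -> window=[32, 70, 0, 53] -> max=70
step 14: append 19 -> window=[70, 0, 53, 19] -> max=70
step 15: append 27 -> window=[0, 53, 19, 27] -> max=53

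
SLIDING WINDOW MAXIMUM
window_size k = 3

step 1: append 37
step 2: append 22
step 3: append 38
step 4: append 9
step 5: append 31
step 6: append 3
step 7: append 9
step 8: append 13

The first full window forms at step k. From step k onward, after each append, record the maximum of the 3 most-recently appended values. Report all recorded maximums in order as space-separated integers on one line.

step 1: append 37 -> window=[37] (not full yet)
step 2: append 22 -> window=[37, 22] (not full yet)
step 3: append 38 -> window=[37, 22, 38] -> max=38
step 4: append 9 -> window=[22, 38, 9] -> max=38
step 5: append 31 -> window=[38, 9, 31] -> max=38
step 6: append 3 -> window=[9, 31, 3] -> max=31
step 7: append 9 -> window=[31, 3, 9] -> max=31
step 8: append 13 -> window=[3, 9, 13] -> max=13

Answer: 38 38 38 31 31 13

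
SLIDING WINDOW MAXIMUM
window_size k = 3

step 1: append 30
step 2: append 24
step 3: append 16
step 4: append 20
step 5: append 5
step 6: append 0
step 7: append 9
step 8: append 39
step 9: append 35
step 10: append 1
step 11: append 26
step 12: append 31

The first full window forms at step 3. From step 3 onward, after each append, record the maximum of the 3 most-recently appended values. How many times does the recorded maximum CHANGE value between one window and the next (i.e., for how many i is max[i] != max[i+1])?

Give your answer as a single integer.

Answer: 6

Derivation:
step 1: append 30 -> window=[30] (not full yet)
step 2: append 24 -> window=[30, 24] (not full yet)
step 3: append 16 -> window=[30, 24, 16] -> max=30
step 4: append 20 -> window=[24, 16, 20] -> max=24
step 5: append 5 -> window=[16, 20, 5] -> max=20
step 6: append 0 -> window=[20, 5, 0] -> max=20
step 7: append 9 -> window=[5, 0, 9] -> max=9
step 8: append 39 -> window=[0, 9, 39] -> max=39
step 9: append 35 -> window=[9, 39, 35] -> max=39
step 10: append 1 -> window=[39, 35, 1] -> max=39
step 11: append 26 -> window=[35, 1, 26] -> max=35
step 12: append 31 -> window=[1, 26, 31] -> max=31
Recorded maximums: 30 24 20 20 9 39 39 39 35 31
Changes between consecutive maximums: 6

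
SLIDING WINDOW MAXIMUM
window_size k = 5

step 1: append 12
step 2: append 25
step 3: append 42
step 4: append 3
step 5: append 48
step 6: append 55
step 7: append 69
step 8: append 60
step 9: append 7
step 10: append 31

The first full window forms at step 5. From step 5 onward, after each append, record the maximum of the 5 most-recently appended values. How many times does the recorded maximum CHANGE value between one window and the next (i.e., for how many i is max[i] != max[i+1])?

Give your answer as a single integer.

Answer: 2

Derivation:
step 1: append 12 -> window=[12] (not full yet)
step 2: append 25 -> window=[12, 25] (not full yet)
step 3: append 42 -> window=[12, 25, 42] (not full yet)
step 4: append 3 -> window=[12, 25, 42, 3] (not full yet)
step 5: append 48 -> window=[12, 25, 42, 3, 48] -> max=48
step 6: append 55 -> window=[25, 42, 3, 48, 55] -> max=55
step 7: append 69 -> window=[42, 3, 48, 55, 69] -> max=69
step 8: append 60 -> window=[3, 48, 55, 69, 60] -> max=69
step 9: append 7 -> window=[48, 55, 69, 60, 7] -> max=69
step 10: append 31 -> window=[55, 69, 60, 7, 31] -> max=69
Recorded maximums: 48 55 69 69 69 69
Changes between consecutive maximums: 2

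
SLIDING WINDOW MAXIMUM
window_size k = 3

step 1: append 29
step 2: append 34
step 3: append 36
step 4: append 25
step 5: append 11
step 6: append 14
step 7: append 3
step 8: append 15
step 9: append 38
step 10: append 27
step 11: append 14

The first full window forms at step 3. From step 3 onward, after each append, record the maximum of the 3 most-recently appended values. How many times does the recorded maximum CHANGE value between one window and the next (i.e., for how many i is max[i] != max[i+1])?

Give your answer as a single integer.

step 1: append 29 -> window=[29] (not full yet)
step 2: append 34 -> window=[29, 34] (not full yet)
step 3: append 36 -> window=[29, 34, 36] -> max=36
step 4: append 25 -> window=[34, 36, 25] -> max=36
step 5: append 11 -> window=[36, 25, 11] -> max=36
step 6: append 14 -> window=[25, 11, 14] -> max=25
step 7: append 3 -> window=[11, 14, 3] -> max=14
step 8: append 15 -> window=[14, 3, 15] -> max=15
step 9: append 38 -> window=[3, 15, 38] -> max=38
step 10: append 27 -> window=[15, 38, 27] -> max=38
step 11: append 14 -> window=[38, 27, 14] -> max=38
Recorded maximums: 36 36 36 25 14 15 38 38 38
Changes between consecutive maximums: 4

Answer: 4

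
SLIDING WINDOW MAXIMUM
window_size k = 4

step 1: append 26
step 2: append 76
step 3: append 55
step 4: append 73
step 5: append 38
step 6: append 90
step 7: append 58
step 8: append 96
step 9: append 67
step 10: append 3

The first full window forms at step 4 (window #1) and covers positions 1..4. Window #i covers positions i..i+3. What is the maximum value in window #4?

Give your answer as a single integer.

Answer: 90

Derivation:
step 1: append 26 -> window=[26] (not full yet)
step 2: append 76 -> window=[26, 76] (not full yet)
step 3: append 55 -> window=[26, 76, 55] (not full yet)
step 4: append 73 -> window=[26, 76, 55, 73] -> max=76
step 5: append 38 -> window=[76, 55, 73, 38] -> max=76
step 6: append 90 -> window=[55, 73, 38, 90] -> max=90
step 7: append 58 -> window=[73, 38, 90, 58] -> max=90
Window #4 max = 90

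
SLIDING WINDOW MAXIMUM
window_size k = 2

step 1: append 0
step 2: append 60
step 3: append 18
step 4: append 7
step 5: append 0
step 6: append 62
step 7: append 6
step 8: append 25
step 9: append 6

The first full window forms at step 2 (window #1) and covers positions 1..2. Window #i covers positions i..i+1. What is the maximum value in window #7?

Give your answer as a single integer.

Answer: 25

Derivation:
step 1: append 0 -> window=[0] (not full yet)
step 2: append 60 -> window=[0, 60] -> max=60
step 3: append 18 -> window=[60, 18] -> max=60
step 4: append 7 -> window=[18, 7] -> max=18
step 5: append 0 -> window=[7, 0] -> max=7
step 6: append 62 -> window=[0, 62] -> max=62
step 7: append 6 -> window=[62, 6] -> max=62
step 8: append 25 -> window=[6, 25] -> max=25
Window #7 max = 25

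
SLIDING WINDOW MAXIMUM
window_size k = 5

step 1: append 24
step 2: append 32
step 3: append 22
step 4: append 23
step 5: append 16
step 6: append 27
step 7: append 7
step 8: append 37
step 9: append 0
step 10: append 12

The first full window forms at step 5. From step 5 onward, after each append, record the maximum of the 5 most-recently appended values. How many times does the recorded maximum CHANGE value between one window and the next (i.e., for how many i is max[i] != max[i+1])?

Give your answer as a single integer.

step 1: append 24 -> window=[24] (not full yet)
step 2: append 32 -> window=[24, 32] (not full yet)
step 3: append 22 -> window=[24, 32, 22] (not full yet)
step 4: append 23 -> window=[24, 32, 22, 23] (not full yet)
step 5: append 16 -> window=[24, 32, 22, 23, 16] -> max=32
step 6: append 27 -> window=[32, 22, 23, 16, 27] -> max=32
step 7: append 7 -> window=[22, 23, 16, 27, 7] -> max=27
step 8: append 37 -> window=[23, 16, 27, 7, 37] -> max=37
step 9: append 0 -> window=[16, 27, 7, 37, 0] -> max=37
step 10: append 12 -> window=[27, 7, 37, 0, 12] -> max=37
Recorded maximums: 32 32 27 37 37 37
Changes between consecutive maximums: 2

Answer: 2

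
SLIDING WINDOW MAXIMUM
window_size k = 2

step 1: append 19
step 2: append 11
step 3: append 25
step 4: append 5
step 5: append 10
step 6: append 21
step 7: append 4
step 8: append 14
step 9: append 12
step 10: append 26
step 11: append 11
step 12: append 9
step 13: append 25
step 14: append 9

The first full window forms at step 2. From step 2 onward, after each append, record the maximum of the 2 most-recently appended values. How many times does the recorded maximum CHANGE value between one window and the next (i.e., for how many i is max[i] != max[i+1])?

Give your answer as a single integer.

step 1: append 19 -> window=[19] (not full yet)
step 2: append 11 -> window=[19, 11] -> max=19
step 3: append 25 -> window=[11, 25] -> max=25
step 4: append 5 -> window=[25, 5] -> max=25
step 5: append 10 -> window=[5, 10] -> max=10
step 6: append 21 -> window=[10, 21] -> max=21
step 7: append 4 -> window=[21, 4] -> max=21
step 8: append 14 -> window=[4, 14] -> max=14
step 9: append 12 -> window=[14, 12] -> max=14
step 10: append 26 -> window=[12, 26] -> max=26
step 11: append 11 -> window=[26, 11] -> max=26
step 12: append 9 -> window=[11, 9] -> max=11
step 13: append 25 -> window=[9, 25] -> max=25
step 14: append 9 -> window=[25, 9] -> max=25
Recorded maximums: 19 25 25 10 21 21 14 14 26 26 11 25 25
Changes between consecutive maximums: 7

Answer: 7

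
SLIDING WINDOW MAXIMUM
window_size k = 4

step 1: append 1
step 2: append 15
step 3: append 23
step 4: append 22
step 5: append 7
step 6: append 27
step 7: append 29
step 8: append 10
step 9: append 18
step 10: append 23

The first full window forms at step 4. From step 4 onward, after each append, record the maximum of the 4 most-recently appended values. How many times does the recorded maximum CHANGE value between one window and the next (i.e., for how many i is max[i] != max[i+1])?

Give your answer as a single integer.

Answer: 2

Derivation:
step 1: append 1 -> window=[1] (not full yet)
step 2: append 15 -> window=[1, 15] (not full yet)
step 3: append 23 -> window=[1, 15, 23] (not full yet)
step 4: append 22 -> window=[1, 15, 23, 22] -> max=23
step 5: append 7 -> window=[15, 23, 22, 7] -> max=23
step 6: append 27 -> window=[23, 22, 7, 27] -> max=27
step 7: append 29 -> window=[22, 7, 27, 29] -> max=29
step 8: append 10 -> window=[7, 27, 29, 10] -> max=29
step 9: append 18 -> window=[27, 29, 10, 18] -> max=29
step 10: append 23 -> window=[29, 10, 18, 23] -> max=29
Recorded maximums: 23 23 27 29 29 29 29
Changes between consecutive maximums: 2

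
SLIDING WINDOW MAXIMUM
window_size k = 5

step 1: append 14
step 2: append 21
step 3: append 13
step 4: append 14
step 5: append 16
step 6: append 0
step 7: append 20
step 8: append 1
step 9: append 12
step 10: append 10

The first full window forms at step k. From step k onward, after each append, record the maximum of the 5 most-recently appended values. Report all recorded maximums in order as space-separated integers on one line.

step 1: append 14 -> window=[14] (not full yet)
step 2: append 21 -> window=[14, 21] (not full yet)
step 3: append 13 -> window=[14, 21, 13] (not full yet)
step 4: append 14 -> window=[14, 21, 13, 14] (not full yet)
step 5: append 16 -> window=[14, 21, 13, 14, 16] -> max=21
step 6: append 0 -> window=[21, 13, 14, 16, 0] -> max=21
step 7: append 20 -> window=[13, 14, 16, 0, 20] -> max=20
step 8: append 1 -> window=[14, 16, 0, 20, 1] -> max=20
step 9: append 12 -> window=[16, 0, 20, 1, 12] -> max=20
step 10: append 10 -> window=[0, 20, 1, 12, 10] -> max=20

Answer: 21 21 20 20 20 20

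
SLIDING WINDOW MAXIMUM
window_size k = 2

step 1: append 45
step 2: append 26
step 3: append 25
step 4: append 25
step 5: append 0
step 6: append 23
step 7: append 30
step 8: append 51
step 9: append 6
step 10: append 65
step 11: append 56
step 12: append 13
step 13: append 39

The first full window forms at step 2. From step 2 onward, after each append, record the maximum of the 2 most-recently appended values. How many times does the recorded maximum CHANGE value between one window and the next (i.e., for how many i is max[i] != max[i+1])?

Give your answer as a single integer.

Answer: 8

Derivation:
step 1: append 45 -> window=[45] (not full yet)
step 2: append 26 -> window=[45, 26] -> max=45
step 3: append 25 -> window=[26, 25] -> max=26
step 4: append 25 -> window=[25, 25] -> max=25
step 5: append 0 -> window=[25, 0] -> max=25
step 6: append 23 -> window=[0, 23] -> max=23
step 7: append 30 -> window=[23, 30] -> max=30
step 8: append 51 -> window=[30, 51] -> max=51
step 9: append 6 -> window=[51, 6] -> max=51
step 10: append 65 -> window=[6, 65] -> max=65
step 11: append 56 -> window=[65, 56] -> max=65
step 12: append 13 -> window=[56, 13] -> max=56
step 13: append 39 -> window=[13, 39] -> max=39
Recorded maximums: 45 26 25 25 23 30 51 51 65 65 56 39
Changes between consecutive maximums: 8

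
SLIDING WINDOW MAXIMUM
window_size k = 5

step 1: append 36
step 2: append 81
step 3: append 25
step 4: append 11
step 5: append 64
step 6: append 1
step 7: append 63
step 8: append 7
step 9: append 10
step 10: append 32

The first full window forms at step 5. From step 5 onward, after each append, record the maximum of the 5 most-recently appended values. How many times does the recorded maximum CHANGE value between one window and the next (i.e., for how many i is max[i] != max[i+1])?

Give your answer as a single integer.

Answer: 2

Derivation:
step 1: append 36 -> window=[36] (not full yet)
step 2: append 81 -> window=[36, 81] (not full yet)
step 3: append 25 -> window=[36, 81, 25] (not full yet)
step 4: append 11 -> window=[36, 81, 25, 11] (not full yet)
step 5: append 64 -> window=[36, 81, 25, 11, 64] -> max=81
step 6: append 1 -> window=[81, 25, 11, 64, 1] -> max=81
step 7: append 63 -> window=[25, 11, 64, 1, 63] -> max=64
step 8: append 7 -> window=[11, 64, 1, 63, 7] -> max=64
step 9: append 10 -> window=[64, 1, 63, 7, 10] -> max=64
step 10: append 32 -> window=[1, 63, 7, 10, 32] -> max=63
Recorded maximums: 81 81 64 64 64 63
Changes between consecutive maximums: 2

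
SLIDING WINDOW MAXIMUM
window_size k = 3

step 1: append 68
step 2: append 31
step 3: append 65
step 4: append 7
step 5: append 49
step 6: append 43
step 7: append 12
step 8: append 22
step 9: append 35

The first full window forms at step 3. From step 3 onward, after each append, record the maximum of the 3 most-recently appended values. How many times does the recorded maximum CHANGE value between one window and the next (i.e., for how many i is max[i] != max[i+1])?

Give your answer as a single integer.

Answer: 4

Derivation:
step 1: append 68 -> window=[68] (not full yet)
step 2: append 31 -> window=[68, 31] (not full yet)
step 3: append 65 -> window=[68, 31, 65] -> max=68
step 4: append 7 -> window=[31, 65, 7] -> max=65
step 5: append 49 -> window=[65, 7, 49] -> max=65
step 6: append 43 -> window=[7, 49, 43] -> max=49
step 7: append 12 -> window=[49, 43, 12] -> max=49
step 8: append 22 -> window=[43, 12, 22] -> max=43
step 9: append 35 -> window=[12, 22, 35] -> max=35
Recorded maximums: 68 65 65 49 49 43 35
Changes between consecutive maximums: 4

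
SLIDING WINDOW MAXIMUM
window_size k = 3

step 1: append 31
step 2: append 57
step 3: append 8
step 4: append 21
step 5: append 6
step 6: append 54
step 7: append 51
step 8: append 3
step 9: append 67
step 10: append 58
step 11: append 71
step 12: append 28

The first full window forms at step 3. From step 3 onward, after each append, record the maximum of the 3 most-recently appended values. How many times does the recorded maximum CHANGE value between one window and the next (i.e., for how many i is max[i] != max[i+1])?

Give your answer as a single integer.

step 1: append 31 -> window=[31] (not full yet)
step 2: append 57 -> window=[31, 57] (not full yet)
step 3: append 8 -> window=[31, 57, 8] -> max=57
step 4: append 21 -> window=[57, 8, 21] -> max=57
step 5: append 6 -> window=[8, 21, 6] -> max=21
step 6: append 54 -> window=[21, 6, 54] -> max=54
step 7: append 51 -> window=[6, 54, 51] -> max=54
step 8: append 3 -> window=[54, 51, 3] -> max=54
step 9: append 67 -> window=[51, 3, 67] -> max=67
step 10: append 58 -> window=[3, 67, 58] -> max=67
step 11: append 71 -> window=[67, 58, 71] -> max=71
step 12: append 28 -> window=[58, 71, 28] -> max=71
Recorded maximums: 57 57 21 54 54 54 67 67 71 71
Changes between consecutive maximums: 4

Answer: 4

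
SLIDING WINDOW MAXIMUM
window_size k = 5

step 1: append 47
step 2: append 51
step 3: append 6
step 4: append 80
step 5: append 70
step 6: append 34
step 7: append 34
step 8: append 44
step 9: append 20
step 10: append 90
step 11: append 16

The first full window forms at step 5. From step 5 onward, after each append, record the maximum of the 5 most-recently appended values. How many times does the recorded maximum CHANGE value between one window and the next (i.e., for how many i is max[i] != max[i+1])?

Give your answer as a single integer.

Answer: 2

Derivation:
step 1: append 47 -> window=[47] (not full yet)
step 2: append 51 -> window=[47, 51] (not full yet)
step 3: append 6 -> window=[47, 51, 6] (not full yet)
step 4: append 80 -> window=[47, 51, 6, 80] (not full yet)
step 5: append 70 -> window=[47, 51, 6, 80, 70] -> max=80
step 6: append 34 -> window=[51, 6, 80, 70, 34] -> max=80
step 7: append 34 -> window=[6, 80, 70, 34, 34] -> max=80
step 8: append 44 -> window=[80, 70, 34, 34, 44] -> max=80
step 9: append 20 -> window=[70, 34, 34, 44, 20] -> max=70
step 10: append 90 -> window=[34, 34, 44, 20, 90] -> max=90
step 11: append 16 -> window=[34, 44, 20, 90, 16] -> max=90
Recorded maximums: 80 80 80 80 70 90 90
Changes between consecutive maximums: 2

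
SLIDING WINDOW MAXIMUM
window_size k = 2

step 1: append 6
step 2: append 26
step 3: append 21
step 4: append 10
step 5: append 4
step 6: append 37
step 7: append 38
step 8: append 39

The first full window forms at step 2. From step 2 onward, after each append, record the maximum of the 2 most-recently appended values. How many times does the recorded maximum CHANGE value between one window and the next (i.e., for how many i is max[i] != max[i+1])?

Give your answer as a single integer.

step 1: append 6 -> window=[6] (not full yet)
step 2: append 26 -> window=[6, 26] -> max=26
step 3: append 21 -> window=[26, 21] -> max=26
step 4: append 10 -> window=[21, 10] -> max=21
step 5: append 4 -> window=[10, 4] -> max=10
step 6: append 37 -> window=[4, 37] -> max=37
step 7: append 38 -> window=[37, 38] -> max=38
step 8: append 39 -> window=[38, 39] -> max=39
Recorded maximums: 26 26 21 10 37 38 39
Changes between consecutive maximums: 5

Answer: 5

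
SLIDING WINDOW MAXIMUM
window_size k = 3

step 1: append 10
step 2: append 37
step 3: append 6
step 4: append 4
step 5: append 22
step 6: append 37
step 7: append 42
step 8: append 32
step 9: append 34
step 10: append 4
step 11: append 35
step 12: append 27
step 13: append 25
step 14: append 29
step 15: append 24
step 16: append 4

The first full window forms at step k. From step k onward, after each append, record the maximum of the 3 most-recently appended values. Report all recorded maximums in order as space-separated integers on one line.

step 1: append 10 -> window=[10] (not full yet)
step 2: append 37 -> window=[10, 37] (not full yet)
step 3: append 6 -> window=[10, 37, 6] -> max=37
step 4: append 4 -> window=[37, 6, 4] -> max=37
step 5: append 22 -> window=[6, 4, 22] -> max=22
step 6: append 37 -> window=[4, 22, 37] -> max=37
step 7: append 42 -> window=[22, 37, 42] -> max=42
step 8: append 32 -> window=[37, 42, 32] -> max=42
step 9: append 34 -> window=[42, 32, 34] -> max=42
step 10: append 4 -> window=[32, 34, 4] -> max=34
step 11: append 35 -> window=[34, 4, 35] -> max=35
step 12: append 27 -> window=[4, 35, 27] -> max=35
step 13: append 25 -> window=[35, 27, 25] -> max=35
step 14: append 29 -> window=[27, 25, 29] -> max=29
step 15: append 24 -> window=[25, 29, 24] -> max=29
step 16: append 4 -> window=[29, 24, 4] -> max=29

Answer: 37 37 22 37 42 42 42 34 35 35 35 29 29 29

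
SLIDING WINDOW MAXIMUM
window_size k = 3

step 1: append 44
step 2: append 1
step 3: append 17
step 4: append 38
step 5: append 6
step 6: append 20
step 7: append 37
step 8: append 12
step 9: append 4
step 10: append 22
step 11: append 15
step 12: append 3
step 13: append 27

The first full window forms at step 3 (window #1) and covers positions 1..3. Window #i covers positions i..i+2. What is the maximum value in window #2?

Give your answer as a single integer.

Answer: 38

Derivation:
step 1: append 44 -> window=[44] (not full yet)
step 2: append 1 -> window=[44, 1] (not full yet)
step 3: append 17 -> window=[44, 1, 17] -> max=44
step 4: append 38 -> window=[1, 17, 38] -> max=38
Window #2 max = 38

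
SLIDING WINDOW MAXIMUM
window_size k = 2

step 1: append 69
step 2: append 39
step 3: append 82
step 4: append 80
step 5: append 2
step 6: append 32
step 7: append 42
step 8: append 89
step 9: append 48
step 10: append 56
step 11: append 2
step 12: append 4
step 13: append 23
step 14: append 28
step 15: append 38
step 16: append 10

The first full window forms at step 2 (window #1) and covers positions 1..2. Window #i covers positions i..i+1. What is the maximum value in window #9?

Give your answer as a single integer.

Answer: 56

Derivation:
step 1: append 69 -> window=[69] (not full yet)
step 2: append 39 -> window=[69, 39] -> max=69
step 3: append 82 -> window=[39, 82] -> max=82
step 4: append 80 -> window=[82, 80] -> max=82
step 5: append 2 -> window=[80, 2] -> max=80
step 6: append 32 -> window=[2, 32] -> max=32
step 7: append 42 -> window=[32, 42] -> max=42
step 8: append 89 -> window=[42, 89] -> max=89
step 9: append 48 -> window=[89, 48] -> max=89
step 10: append 56 -> window=[48, 56] -> max=56
Window #9 max = 56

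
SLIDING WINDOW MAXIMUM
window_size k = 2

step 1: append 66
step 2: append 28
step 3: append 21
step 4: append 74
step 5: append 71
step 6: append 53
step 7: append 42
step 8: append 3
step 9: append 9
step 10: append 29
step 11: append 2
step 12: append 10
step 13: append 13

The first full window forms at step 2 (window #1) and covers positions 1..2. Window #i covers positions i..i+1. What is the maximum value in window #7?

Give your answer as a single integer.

step 1: append 66 -> window=[66] (not full yet)
step 2: append 28 -> window=[66, 28] -> max=66
step 3: append 21 -> window=[28, 21] -> max=28
step 4: append 74 -> window=[21, 74] -> max=74
step 5: append 71 -> window=[74, 71] -> max=74
step 6: append 53 -> window=[71, 53] -> max=71
step 7: append 42 -> window=[53, 42] -> max=53
step 8: append 3 -> window=[42, 3] -> max=42
Window #7 max = 42

Answer: 42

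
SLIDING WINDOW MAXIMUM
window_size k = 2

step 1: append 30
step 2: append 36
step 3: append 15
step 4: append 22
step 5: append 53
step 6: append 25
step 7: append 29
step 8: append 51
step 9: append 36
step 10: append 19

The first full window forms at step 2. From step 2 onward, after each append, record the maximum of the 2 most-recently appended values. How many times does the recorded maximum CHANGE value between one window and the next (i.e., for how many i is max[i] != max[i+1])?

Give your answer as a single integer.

step 1: append 30 -> window=[30] (not full yet)
step 2: append 36 -> window=[30, 36] -> max=36
step 3: append 15 -> window=[36, 15] -> max=36
step 4: append 22 -> window=[15, 22] -> max=22
step 5: append 53 -> window=[22, 53] -> max=53
step 6: append 25 -> window=[53, 25] -> max=53
step 7: append 29 -> window=[25, 29] -> max=29
step 8: append 51 -> window=[29, 51] -> max=51
step 9: append 36 -> window=[51, 36] -> max=51
step 10: append 19 -> window=[36, 19] -> max=36
Recorded maximums: 36 36 22 53 53 29 51 51 36
Changes between consecutive maximums: 5

Answer: 5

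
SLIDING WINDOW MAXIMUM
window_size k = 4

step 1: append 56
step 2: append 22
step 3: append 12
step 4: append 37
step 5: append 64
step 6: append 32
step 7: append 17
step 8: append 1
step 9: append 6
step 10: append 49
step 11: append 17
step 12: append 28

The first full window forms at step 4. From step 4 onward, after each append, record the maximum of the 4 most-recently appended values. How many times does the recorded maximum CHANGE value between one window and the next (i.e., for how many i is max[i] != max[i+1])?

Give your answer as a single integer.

Answer: 3

Derivation:
step 1: append 56 -> window=[56] (not full yet)
step 2: append 22 -> window=[56, 22] (not full yet)
step 3: append 12 -> window=[56, 22, 12] (not full yet)
step 4: append 37 -> window=[56, 22, 12, 37] -> max=56
step 5: append 64 -> window=[22, 12, 37, 64] -> max=64
step 6: append 32 -> window=[12, 37, 64, 32] -> max=64
step 7: append 17 -> window=[37, 64, 32, 17] -> max=64
step 8: append 1 -> window=[64, 32, 17, 1] -> max=64
step 9: append 6 -> window=[32, 17, 1, 6] -> max=32
step 10: append 49 -> window=[17, 1, 6, 49] -> max=49
step 11: append 17 -> window=[1, 6, 49, 17] -> max=49
step 12: append 28 -> window=[6, 49, 17, 28] -> max=49
Recorded maximums: 56 64 64 64 64 32 49 49 49
Changes between consecutive maximums: 3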